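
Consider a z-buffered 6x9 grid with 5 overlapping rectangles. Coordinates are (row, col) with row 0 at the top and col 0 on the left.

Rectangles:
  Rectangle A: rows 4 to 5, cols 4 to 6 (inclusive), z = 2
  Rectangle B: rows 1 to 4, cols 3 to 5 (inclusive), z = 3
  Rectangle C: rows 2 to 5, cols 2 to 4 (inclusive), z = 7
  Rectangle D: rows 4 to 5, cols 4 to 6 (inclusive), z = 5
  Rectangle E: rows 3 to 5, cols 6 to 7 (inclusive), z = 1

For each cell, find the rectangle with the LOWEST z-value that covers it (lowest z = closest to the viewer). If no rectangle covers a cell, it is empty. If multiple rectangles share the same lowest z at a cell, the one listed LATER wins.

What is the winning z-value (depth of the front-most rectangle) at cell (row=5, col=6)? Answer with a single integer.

Check cell (5,6):
  A: rows 4-5 cols 4-6 z=2 -> covers; best now A (z=2)
  B: rows 1-4 cols 3-5 -> outside (row miss)
  C: rows 2-5 cols 2-4 -> outside (col miss)
  D: rows 4-5 cols 4-6 z=5 -> covers; best now A (z=2)
  E: rows 3-5 cols 6-7 z=1 -> covers; best now E (z=1)
Winner: E at z=1

Answer: 1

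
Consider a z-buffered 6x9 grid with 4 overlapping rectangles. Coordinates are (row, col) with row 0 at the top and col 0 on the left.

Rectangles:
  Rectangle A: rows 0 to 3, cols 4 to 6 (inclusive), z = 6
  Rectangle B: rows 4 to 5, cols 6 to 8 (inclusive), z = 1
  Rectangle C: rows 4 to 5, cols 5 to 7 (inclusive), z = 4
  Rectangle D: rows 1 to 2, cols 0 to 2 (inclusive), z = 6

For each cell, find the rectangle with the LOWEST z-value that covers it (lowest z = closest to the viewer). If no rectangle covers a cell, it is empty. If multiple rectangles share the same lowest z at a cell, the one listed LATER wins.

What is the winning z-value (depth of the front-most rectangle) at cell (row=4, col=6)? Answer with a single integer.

Check cell (4,6):
  A: rows 0-3 cols 4-6 -> outside (row miss)
  B: rows 4-5 cols 6-8 z=1 -> covers; best now B (z=1)
  C: rows 4-5 cols 5-7 z=4 -> covers; best now B (z=1)
  D: rows 1-2 cols 0-2 -> outside (row miss)
Winner: B at z=1

Answer: 1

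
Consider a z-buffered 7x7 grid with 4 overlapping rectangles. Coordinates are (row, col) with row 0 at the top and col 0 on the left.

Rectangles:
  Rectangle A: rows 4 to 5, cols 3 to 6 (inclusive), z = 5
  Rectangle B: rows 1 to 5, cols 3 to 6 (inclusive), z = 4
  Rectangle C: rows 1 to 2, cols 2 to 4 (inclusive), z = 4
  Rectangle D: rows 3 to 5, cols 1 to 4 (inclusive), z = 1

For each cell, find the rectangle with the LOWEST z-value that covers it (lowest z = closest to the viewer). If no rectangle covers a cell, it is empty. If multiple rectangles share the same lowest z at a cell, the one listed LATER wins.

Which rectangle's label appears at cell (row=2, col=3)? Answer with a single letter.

Check cell (2,3):
  A: rows 4-5 cols 3-6 -> outside (row miss)
  B: rows 1-5 cols 3-6 z=4 -> covers; best now B (z=4)
  C: rows 1-2 cols 2-4 z=4 -> covers; best now C (z=4)
  D: rows 3-5 cols 1-4 -> outside (row miss)
Winner: C at z=4

Answer: C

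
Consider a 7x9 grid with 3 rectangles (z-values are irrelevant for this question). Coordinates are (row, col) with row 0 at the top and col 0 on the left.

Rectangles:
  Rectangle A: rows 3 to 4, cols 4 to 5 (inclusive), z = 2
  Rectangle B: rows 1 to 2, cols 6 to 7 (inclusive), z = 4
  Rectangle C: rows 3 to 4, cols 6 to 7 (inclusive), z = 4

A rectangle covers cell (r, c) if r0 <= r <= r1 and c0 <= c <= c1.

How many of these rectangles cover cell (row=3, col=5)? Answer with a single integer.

Check cell (3,5):
  A: rows 3-4 cols 4-5 -> covers
  B: rows 1-2 cols 6-7 -> outside (row miss)
  C: rows 3-4 cols 6-7 -> outside (col miss)
Count covering = 1

Answer: 1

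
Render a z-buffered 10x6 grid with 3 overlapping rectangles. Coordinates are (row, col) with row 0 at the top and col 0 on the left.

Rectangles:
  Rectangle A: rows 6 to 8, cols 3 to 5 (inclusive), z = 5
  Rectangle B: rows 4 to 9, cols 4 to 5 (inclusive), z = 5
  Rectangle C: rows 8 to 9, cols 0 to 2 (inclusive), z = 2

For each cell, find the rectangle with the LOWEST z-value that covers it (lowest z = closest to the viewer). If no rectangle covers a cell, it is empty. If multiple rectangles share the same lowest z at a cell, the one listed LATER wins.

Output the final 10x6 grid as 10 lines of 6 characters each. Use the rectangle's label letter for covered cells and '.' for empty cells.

......
......
......
......
....BB
....BB
...ABB
...ABB
CCCABB
CCC.BB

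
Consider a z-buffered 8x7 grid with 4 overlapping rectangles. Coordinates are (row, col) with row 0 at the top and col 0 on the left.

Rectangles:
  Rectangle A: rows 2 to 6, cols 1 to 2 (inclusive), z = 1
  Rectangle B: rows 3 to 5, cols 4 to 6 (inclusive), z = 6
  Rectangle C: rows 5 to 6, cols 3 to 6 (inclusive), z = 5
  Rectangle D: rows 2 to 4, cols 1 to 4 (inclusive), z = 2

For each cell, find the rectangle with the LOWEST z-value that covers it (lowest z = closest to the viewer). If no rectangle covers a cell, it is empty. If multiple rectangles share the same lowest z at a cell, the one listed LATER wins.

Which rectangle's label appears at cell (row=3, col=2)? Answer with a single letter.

Answer: A

Derivation:
Check cell (3,2):
  A: rows 2-6 cols 1-2 z=1 -> covers; best now A (z=1)
  B: rows 3-5 cols 4-6 -> outside (col miss)
  C: rows 5-6 cols 3-6 -> outside (row miss)
  D: rows 2-4 cols 1-4 z=2 -> covers; best now A (z=1)
Winner: A at z=1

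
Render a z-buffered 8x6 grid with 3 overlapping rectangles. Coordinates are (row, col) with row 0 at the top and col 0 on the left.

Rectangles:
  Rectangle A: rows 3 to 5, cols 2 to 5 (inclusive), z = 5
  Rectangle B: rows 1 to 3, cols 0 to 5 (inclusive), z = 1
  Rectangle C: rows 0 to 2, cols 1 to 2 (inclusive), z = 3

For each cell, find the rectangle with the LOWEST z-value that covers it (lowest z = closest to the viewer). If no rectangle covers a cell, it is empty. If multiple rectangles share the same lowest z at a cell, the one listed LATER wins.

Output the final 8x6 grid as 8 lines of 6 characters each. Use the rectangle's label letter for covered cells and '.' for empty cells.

.CC...
BBBBBB
BBBBBB
BBBBBB
..AAAA
..AAAA
......
......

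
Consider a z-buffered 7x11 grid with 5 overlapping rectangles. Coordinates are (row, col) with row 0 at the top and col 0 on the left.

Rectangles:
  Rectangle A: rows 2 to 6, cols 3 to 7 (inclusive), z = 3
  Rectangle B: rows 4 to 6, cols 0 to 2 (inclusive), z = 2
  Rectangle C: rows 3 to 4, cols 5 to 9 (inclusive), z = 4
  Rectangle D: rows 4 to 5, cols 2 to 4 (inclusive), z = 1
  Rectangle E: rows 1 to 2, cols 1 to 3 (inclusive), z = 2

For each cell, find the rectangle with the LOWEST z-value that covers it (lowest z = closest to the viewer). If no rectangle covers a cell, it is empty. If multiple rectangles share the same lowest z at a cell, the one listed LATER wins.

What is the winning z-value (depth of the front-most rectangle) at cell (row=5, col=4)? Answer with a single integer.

Answer: 1

Derivation:
Check cell (5,4):
  A: rows 2-6 cols 3-7 z=3 -> covers; best now A (z=3)
  B: rows 4-6 cols 0-2 -> outside (col miss)
  C: rows 3-4 cols 5-9 -> outside (row miss)
  D: rows 4-5 cols 2-4 z=1 -> covers; best now D (z=1)
  E: rows 1-2 cols 1-3 -> outside (row miss)
Winner: D at z=1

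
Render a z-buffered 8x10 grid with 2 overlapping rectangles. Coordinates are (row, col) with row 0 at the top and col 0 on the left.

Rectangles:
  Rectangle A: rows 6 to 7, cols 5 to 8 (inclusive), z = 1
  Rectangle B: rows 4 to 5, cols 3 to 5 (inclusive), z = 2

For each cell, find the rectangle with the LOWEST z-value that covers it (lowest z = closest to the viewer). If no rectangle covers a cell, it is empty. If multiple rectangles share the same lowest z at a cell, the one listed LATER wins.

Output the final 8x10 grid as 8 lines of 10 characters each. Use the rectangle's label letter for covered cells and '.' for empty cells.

..........
..........
..........
..........
...BBB....
...BBB....
.....AAAA.
.....AAAA.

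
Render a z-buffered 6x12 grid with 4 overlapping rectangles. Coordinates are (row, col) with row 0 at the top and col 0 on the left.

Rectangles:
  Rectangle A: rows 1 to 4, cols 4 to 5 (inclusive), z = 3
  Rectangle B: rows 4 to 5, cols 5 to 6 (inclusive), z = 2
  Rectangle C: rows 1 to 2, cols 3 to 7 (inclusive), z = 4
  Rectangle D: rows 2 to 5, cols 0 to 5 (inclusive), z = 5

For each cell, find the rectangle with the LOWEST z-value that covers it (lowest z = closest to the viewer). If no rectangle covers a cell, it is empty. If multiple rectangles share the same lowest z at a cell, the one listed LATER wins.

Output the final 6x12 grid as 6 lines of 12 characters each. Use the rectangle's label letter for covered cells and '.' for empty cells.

............
...CAACC....
DDDCAACC....
DDDDAA......
DDDDABB.....
DDDDDBB.....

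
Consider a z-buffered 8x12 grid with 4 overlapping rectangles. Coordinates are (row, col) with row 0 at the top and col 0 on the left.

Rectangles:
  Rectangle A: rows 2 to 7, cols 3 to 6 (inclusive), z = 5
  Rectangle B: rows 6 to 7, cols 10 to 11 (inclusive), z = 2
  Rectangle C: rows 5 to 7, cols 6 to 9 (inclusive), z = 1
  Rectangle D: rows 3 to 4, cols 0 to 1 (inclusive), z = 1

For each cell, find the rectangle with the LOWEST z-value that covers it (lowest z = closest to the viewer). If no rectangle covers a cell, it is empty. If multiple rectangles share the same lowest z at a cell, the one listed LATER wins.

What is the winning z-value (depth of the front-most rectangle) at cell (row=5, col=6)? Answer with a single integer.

Check cell (5,6):
  A: rows 2-7 cols 3-6 z=5 -> covers; best now A (z=5)
  B: rows 6-7 cols 10-11 -> outside (row miss)
  C: rows 5-7 cols 6-9 z=1 -> covers; best now C (z=1)
  D: rows 3-4 cols 0-1 -> outside (row miss)
Winner: C at z=1

Answer: 1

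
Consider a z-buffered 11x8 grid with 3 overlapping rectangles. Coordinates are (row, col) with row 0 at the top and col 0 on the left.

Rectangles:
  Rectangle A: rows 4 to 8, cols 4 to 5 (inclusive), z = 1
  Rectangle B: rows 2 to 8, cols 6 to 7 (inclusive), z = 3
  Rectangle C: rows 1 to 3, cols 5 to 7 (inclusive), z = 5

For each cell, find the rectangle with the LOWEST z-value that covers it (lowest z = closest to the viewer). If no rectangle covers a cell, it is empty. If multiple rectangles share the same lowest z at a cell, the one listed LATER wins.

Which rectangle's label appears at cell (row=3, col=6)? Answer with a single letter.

Answer: B

Derivation:
Check cell (3,6):
  A: rows 4-8 cols 4-5 -> outside (row miss)
  B: rows 2-8 cols 6-7 z=3 -> covers; best now B (z=3)
  C: rows 1-3 cols 5-7 z=5 -> covers; best now B (z=3)
Winner: B at z=3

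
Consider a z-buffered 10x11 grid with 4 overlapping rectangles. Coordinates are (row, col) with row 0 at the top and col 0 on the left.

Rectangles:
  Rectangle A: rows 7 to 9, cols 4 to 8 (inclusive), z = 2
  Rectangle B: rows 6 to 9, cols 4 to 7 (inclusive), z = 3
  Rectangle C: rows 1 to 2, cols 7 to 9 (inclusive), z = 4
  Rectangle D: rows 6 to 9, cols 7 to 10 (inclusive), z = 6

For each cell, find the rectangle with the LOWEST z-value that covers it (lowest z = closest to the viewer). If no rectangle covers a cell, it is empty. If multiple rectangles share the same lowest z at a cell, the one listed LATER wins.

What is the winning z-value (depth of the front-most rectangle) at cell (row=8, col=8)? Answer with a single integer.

Answer: 2

Derivation:
Check cell (8,8):
  A: rows 7-9 cols 4-8 z=2 -> covers; best now A (z=2)
  B: rows 6-9 cols 4-7 -> outside (col miss)
  C: rows 1-2 cols 7-9 -> outside (row miss)
  D: rows 6-9 cols 7-10 z=6 -> covers; best now A (z=2)
Winner: A at z=2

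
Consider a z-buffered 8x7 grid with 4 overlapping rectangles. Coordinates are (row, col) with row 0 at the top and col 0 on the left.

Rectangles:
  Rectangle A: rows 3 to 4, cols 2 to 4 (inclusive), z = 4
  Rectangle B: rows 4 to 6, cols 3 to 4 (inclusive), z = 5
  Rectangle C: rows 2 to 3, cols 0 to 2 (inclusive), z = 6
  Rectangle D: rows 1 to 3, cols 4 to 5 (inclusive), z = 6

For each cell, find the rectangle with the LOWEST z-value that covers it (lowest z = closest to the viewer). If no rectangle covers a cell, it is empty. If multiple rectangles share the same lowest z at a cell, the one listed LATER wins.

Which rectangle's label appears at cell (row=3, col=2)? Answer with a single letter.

Check cell (3,2):
  A: rows 3-4 cols 2-4 z=4 -> covers; best now A (z=4)
  B: rows 4-6 cols 3-4 -> outside (row miss)
  C: rows 2-3 cols 0-2 z=6 -> covers; best now A (z=4)
  D: rows 1-3 cols 4-5 -> outside (col miss)
Winner: A at z=4

Answer: A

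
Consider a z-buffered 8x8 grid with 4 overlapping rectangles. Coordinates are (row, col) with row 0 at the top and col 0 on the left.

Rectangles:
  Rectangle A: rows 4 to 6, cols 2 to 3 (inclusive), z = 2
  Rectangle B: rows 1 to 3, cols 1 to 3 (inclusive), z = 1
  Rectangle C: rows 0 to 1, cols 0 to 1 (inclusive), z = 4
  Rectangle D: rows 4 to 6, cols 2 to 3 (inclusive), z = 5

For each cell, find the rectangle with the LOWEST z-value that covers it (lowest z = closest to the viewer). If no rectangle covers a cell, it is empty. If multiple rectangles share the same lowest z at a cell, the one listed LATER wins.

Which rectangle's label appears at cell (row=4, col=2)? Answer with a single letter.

Check cell (4,2):
  A: rows 4-6 cols 2-3 z=2 -> covers; best now A (z=2)
  B: rows 1-3 cols 1-3 -> outside (row miss)
  C: rows 0-1 cols 0-1 -> outside (row miss)
  D: rows 4-6 cols 2-3 z=5 -> covers; best now A (z=2)
Winner: A at z=2

Answer: A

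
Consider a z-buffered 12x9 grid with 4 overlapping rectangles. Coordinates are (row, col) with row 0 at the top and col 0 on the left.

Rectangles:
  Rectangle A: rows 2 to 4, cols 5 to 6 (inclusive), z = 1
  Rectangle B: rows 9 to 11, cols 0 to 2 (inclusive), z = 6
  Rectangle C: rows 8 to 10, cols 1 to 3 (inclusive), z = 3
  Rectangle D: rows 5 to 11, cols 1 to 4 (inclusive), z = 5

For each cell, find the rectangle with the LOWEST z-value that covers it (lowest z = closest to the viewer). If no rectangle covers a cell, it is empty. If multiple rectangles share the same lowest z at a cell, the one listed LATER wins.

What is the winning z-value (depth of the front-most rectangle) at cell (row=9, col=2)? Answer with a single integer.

Answer: 3

Derivation:
Check cell (9,2):
  A: rows 2-4 cols 5-6 -> outside (row miss)
  B: rows 9-11 cols 0-2 z=6 -> covers; best now B (z=6)
  C: rows 8-10 cols 1-3 z=3 -> covers; best now C (z=3)
  D: rows 5-11 cols 1-4 z=5 -> covers; best now C (z=3)
Winner: C at z=3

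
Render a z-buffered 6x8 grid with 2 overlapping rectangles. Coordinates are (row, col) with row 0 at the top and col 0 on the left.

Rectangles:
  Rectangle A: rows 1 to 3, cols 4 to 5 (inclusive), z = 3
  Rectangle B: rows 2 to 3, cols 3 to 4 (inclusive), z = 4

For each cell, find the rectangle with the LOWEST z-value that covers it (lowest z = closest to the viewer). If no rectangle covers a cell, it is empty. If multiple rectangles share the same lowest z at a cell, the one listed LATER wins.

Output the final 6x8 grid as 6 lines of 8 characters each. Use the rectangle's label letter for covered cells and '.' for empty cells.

........
....AA..
...BAA..
...BAA..
........
........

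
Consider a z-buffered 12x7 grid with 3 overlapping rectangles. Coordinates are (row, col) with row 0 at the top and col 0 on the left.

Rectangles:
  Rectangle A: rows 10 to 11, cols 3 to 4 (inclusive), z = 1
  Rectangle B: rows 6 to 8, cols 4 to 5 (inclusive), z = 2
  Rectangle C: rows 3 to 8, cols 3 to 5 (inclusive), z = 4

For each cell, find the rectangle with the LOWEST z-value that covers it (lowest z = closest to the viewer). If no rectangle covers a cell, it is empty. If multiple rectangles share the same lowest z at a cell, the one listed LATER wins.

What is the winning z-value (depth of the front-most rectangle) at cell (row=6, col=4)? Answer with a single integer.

Check cell (6,4):
  A: rows 10-11 cols 3-4 -> outside (row miss)
  B: rows 6-8 cols 4-5 z=2 -> covers; best now B (z=2)
  C: rows 3-8 cols 3-5 z=4 -> covers; best now B (z=2)
Winner: B at z=2

Answer: 2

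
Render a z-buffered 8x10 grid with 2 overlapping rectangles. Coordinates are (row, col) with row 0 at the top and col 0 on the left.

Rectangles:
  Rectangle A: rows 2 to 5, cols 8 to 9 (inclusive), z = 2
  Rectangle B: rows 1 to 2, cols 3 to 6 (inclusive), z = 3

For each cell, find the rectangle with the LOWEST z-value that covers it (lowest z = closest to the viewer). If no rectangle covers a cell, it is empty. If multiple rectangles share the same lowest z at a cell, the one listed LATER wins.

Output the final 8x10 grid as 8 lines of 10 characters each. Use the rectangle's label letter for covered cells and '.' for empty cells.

..........
...BBBB...
...BBBB.AA
........AA
........AA
........AA
..........
..........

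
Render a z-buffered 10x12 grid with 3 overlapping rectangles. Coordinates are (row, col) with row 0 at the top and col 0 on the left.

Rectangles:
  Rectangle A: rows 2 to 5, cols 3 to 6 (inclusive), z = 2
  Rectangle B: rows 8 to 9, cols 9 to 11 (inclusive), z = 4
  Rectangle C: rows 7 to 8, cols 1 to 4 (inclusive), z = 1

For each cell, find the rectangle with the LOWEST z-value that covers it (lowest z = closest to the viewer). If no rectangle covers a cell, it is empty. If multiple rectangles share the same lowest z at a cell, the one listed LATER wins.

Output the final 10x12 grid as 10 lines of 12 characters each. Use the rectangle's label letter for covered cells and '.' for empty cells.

............
............
...AAAA.....
...AAAA.....
...AAAA.....
...AAAA.....
............
.CCCC.......
.CCCC....BBB
.........BBB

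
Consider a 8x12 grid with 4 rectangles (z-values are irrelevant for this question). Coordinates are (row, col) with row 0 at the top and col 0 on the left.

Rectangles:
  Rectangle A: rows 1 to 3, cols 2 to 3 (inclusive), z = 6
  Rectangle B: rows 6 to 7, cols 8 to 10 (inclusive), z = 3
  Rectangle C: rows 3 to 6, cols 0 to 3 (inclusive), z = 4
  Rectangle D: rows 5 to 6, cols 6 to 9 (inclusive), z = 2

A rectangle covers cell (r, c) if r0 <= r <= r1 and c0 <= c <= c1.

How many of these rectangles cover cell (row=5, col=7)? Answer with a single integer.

Check cell (5,7):
  A: rows 1-3 cols 2-3 -> outside (row miss)
  B: rows 6-7 cols 8-10 -> outside (row miss)
  C: rows 3-6 cols 0-3 -> outside (col miss)
  D: rows 5-6 cols 6-9 -> covers
Count covering = 1

Answer: 1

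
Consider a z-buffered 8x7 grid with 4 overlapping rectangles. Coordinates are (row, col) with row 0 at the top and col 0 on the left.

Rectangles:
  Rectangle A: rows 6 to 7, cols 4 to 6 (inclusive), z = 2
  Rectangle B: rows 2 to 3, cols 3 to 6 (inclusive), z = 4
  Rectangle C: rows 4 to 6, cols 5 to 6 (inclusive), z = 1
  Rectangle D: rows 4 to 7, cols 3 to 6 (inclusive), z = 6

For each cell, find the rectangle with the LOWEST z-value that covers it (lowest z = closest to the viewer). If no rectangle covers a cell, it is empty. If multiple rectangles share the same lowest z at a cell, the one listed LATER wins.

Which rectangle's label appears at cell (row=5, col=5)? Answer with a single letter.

Check cell (5,5):
  A: rows 6-7 cols 4-6 -> outside (row miss)
  B: rows 2-3 cols 3-6 -> outside (row miss)
  C: rows 4-6 cols 5-6 z=1 -> covers; best now C (z=1)
  D: rows 4-7 cols 3-6 z=6 -> covers; best now C (z=1)
Winner: C at z=1

Answer: C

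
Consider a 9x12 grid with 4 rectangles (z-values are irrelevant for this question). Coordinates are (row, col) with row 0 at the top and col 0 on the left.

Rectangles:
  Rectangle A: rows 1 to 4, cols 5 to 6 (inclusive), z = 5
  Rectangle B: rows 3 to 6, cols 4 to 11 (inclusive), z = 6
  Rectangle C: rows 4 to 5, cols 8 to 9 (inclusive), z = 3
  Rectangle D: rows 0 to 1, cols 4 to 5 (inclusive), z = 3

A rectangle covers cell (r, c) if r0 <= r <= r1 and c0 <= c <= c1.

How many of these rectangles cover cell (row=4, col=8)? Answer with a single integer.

Check cell (4,8):
  A: rows 1-4 cols 5-6 -> outside (col miss)
  B: rows 3-6 cols 4-11 -> covers
  C: rows 4-5 cols 8-9 -> covers
  D: rows 0-1 cols 4-5 -> outside (row miss)
Count covering = 2

Answer: 2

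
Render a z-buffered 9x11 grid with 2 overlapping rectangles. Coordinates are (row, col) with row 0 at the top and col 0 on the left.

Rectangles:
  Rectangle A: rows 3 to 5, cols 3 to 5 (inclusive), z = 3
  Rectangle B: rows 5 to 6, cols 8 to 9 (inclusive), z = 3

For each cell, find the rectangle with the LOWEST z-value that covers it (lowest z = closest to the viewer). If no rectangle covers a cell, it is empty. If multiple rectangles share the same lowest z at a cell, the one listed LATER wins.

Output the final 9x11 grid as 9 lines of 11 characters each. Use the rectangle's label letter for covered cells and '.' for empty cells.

...........
...........
...........
...AAA.....
...AAA.....
...AAA..BB.
........BB.
...........
...........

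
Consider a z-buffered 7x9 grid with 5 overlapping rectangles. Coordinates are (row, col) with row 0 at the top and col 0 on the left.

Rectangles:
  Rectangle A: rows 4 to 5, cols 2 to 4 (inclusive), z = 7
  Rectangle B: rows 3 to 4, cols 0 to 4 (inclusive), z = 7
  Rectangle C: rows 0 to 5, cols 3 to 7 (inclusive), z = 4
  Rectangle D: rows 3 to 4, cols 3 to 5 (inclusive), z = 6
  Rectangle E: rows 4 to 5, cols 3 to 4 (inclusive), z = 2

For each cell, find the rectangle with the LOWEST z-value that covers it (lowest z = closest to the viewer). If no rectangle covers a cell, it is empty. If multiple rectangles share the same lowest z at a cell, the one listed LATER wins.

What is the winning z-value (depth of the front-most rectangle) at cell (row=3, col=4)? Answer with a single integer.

Check cell (3,4):
  A: rows 4-5 cols 2-4 -> outside (row miss)
  B: rows 3-4 cols 0-4 z=7 -> covers; best now B (z=7)
  C: rows 0-5 cols 3-7 z=4 -> covers; best now C (z=4)
  D: rows 3-4 cols 3-5 z=6 -> covers; best now C (z=4)
  E: rows 4-5 cols 3-4 -> outside (row miss)
Winner: C at z=4

Answer: 4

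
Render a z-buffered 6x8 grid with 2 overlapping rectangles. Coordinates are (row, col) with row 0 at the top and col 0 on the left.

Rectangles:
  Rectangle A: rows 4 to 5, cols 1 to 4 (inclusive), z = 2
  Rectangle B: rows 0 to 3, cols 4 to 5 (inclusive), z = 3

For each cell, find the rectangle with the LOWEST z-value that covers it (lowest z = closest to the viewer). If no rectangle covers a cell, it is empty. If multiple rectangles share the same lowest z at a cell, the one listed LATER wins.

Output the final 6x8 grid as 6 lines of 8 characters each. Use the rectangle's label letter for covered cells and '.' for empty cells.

....BB..
....BB..
....BB..
....BB..
.AAAA...
.AAAA...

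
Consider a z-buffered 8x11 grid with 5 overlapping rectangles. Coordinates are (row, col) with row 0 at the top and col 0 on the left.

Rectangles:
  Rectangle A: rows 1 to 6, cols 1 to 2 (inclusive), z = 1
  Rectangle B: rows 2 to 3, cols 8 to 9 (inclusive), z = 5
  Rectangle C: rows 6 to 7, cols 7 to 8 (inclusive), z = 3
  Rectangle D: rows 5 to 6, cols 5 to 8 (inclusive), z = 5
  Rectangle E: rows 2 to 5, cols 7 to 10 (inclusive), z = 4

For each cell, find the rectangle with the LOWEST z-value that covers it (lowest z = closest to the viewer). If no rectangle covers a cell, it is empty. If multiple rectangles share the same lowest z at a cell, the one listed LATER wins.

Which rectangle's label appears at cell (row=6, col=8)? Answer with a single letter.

Check cell (6,8):
  A: rows 1-6 cols 1-2 -> outside (col miss)
  B: rows 2-3 cols 8-9 -> outside (row miss)
  C: rows 6-7 cols 7-8 z=3 -> covers; best now C (z=3)
  D: rows 5-6 cols 5-8 z=5 -> covers; best now C (z=3)
  E: rows 2-5 cols 7-10 -> outside (row miss)
Winner: C at z=3

Answer: C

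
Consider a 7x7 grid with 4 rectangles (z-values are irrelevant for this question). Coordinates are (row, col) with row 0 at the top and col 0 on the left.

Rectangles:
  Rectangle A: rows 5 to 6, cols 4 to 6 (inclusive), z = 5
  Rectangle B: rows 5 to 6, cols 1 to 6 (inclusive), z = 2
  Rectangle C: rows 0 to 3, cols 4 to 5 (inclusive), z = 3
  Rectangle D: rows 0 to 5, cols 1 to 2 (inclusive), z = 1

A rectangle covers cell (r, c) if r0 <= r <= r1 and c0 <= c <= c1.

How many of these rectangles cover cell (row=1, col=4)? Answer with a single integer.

Answer: 1

Derivation:
Check cell (1,4):
  A: rows 5-6 cols 4-6 -> outside (row miss)
  B: rows 5-6 cols 1-6 -> outside (row miss)
  C: rows 0-3 cols 4-5 -> covers
  D: rows 0-5 cols 1-2 -> outside (col miss)
Count covering = 1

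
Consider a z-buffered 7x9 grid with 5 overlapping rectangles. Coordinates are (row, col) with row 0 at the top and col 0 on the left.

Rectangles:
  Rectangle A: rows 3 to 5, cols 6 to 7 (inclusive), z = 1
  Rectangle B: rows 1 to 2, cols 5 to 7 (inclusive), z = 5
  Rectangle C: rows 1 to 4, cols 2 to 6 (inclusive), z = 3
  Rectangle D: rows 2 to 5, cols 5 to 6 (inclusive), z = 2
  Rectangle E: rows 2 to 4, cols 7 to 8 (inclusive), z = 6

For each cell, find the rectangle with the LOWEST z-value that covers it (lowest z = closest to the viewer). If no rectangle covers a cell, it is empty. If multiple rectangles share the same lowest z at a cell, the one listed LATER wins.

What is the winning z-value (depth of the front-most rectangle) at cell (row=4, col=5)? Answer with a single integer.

Answer: 2

Derivation:
Check cell (4,5):
  A: rows 3-5 cols 6-7 -> outside (col miss)
  B: rows 1-2 cols 5-7 -> outside (row miss)
  C: rows 1-4 cols 2-6 z=3 -> covers; best now C (z=3)
  D: rows 2-5 cols 5-6 z=2 -> covers; best now D (z=2)
  E: rows 2-4 cols 7-8 -> outside (col miss)
Winner: D at z=2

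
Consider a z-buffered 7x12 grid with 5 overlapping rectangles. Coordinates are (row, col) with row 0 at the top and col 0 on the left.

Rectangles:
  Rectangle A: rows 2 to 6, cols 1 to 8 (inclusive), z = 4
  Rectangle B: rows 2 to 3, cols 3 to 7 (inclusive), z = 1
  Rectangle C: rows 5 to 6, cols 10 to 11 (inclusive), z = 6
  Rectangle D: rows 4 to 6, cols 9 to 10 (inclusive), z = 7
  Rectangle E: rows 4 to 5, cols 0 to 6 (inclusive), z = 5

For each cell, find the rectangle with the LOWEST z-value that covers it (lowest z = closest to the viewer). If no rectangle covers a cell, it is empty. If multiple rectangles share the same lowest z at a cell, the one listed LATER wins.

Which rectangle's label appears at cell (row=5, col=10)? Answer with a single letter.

Check cell (5,10):
  A: rows 2-6 cols 1-8 -> outside (col miss)
  B: rows 2-3 cols 3-7 -> outside (row miss)
  C: rows 5-6 cols 10-11 z=6 -> covers; best now C (z=6)
  D: rows 4-6 cols 9-10 z=7 -> covers; best now C (z=6)
  E: rows 4-5 cols 0-6 -> outside (col miss)
Winner: C at z=6

Answer: C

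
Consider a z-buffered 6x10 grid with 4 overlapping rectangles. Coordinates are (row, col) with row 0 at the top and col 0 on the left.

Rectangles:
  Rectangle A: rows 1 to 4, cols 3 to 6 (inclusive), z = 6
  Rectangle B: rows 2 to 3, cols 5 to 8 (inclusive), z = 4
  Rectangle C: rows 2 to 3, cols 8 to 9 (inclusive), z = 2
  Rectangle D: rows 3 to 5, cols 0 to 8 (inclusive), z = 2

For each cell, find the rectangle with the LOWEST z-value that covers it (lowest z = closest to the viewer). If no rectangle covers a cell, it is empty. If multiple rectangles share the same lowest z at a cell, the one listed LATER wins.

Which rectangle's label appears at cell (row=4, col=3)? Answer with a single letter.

Check cell (4,3):
  A: rows 1-4 cols 3-6 z=6 -> covers; best now A (z=6)
  B: rows 2-3 cols 5-8 -> outside (row miss)
  C: rows 2-3 cols 8-9 -> outside (row miss)
  D: rows 3-5 cols 0-8 z=2 -> covers; best now D (z=2)
Winner: D at z=2

Answer: D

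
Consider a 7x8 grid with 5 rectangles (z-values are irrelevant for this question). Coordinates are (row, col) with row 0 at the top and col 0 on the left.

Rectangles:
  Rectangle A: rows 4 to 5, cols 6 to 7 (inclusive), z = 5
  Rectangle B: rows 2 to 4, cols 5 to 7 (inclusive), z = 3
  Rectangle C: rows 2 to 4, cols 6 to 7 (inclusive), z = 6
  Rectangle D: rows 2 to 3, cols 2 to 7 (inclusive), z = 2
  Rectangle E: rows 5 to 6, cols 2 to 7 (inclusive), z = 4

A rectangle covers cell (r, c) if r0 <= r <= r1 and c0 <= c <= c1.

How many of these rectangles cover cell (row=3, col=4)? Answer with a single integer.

Check cell (3,4):
  A: rows 4-5 cols 6-7 -> outside (row miss)
  B: rows 2-4 cols 5-7 -> outside (col miss)
  C: rows 2-4 cols 6-7 -> outside (col miss)
  D: rows 2-3 cols 2-7 -> covers
  E: rows 5-6 cols 2-7 -> outside (row miss)
Count covering = 1

Answer: 1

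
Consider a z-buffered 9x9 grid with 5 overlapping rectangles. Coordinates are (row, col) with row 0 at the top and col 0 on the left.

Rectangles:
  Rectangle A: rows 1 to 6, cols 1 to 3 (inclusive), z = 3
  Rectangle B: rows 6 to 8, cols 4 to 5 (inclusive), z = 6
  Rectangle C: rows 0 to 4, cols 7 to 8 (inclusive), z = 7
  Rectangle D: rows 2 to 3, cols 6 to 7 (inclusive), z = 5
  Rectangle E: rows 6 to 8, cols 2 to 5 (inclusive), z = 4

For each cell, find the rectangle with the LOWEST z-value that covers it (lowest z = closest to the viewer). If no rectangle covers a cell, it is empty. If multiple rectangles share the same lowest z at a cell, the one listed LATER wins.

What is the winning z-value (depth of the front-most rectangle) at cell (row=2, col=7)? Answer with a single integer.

Answer: 5

Derivation:
Check cell (2,7):
  A: rows 1-6 cols 1-3 -> outside (col miss)
  B: rows 6-8 cols 4-5 -> outside (row miss)
  C: rows 0-4 cols 7-8 z=7 -> covers; best now C (z=7)
  D: rows 2-3 cols 6-7 z=5 -> covers; best now D (z=5)
  E: rows 6-8 cols 2-5 -> outside (row miss)
Winner: D at z=5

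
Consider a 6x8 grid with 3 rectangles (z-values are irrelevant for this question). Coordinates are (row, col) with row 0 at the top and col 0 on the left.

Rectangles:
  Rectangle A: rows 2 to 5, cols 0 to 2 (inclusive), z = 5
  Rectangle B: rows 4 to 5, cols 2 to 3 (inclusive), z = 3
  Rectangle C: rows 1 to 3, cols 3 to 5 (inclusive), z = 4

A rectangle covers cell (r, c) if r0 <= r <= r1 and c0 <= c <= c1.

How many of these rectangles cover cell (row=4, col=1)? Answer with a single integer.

Answer: 1

Derivation:
Check cell (4,1):
  A: rows 2-5 cols 0-2 -> covers
  B: rows 4-5 cols 2-3 -> outside (col miss)
  C: rows 1-3 cols 3-5 -> outside (row miss)
Count covering = 1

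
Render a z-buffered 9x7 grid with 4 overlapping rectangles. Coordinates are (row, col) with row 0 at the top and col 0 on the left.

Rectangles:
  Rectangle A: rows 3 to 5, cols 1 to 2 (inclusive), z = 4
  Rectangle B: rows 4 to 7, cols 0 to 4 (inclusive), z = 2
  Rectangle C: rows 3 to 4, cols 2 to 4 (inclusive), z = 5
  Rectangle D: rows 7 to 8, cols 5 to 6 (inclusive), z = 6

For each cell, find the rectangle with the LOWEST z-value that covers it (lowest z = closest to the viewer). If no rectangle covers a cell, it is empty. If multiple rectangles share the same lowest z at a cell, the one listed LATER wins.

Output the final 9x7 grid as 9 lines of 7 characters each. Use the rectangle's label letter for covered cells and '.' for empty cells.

.......
.......
.......
.AACC..
BBBBB..
BBBBB..
BBBBB..
BBBBBDD
.....DD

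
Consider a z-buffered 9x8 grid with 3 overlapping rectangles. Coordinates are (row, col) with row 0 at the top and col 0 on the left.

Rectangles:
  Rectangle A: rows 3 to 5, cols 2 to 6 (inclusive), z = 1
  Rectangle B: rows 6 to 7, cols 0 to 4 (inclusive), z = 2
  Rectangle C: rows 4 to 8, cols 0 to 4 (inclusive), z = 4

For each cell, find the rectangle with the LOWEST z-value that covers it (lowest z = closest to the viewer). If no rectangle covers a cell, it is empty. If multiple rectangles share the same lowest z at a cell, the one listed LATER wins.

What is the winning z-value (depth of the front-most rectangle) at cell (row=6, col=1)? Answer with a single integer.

Check cell (6,1):
  A: rows 3-5 cols 2-6 -> outside (row miss)
  B: rows 6-7 cols 0-4 z=2 -> covers; best now B (z=2)
  C: rows 4-8 cols 0-4 z=4 -> covers; best now B (z=2)
Winner: B at z=2

Answer: 2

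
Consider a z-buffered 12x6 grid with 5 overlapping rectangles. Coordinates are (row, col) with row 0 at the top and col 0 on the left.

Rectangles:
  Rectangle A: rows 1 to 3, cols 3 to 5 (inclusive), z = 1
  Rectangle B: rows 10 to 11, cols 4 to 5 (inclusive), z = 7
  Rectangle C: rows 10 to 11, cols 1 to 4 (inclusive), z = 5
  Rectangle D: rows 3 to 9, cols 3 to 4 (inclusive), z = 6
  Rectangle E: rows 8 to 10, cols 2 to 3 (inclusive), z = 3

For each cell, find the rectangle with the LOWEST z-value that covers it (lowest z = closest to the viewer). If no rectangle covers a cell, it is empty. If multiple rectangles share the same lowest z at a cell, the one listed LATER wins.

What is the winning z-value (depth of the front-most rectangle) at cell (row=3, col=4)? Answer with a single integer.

Answer: 1

Derivation:
Check cell (3,4):
  A: rows 1-3 cols 3-5 z=1 -> covers; best now A (z=1)
  B: rows 10-11 cols 4-5 -> outside (row miss)
  C: rows 10-11 cols 1-4 -> outside (row miss)
  D: rows 3-9 cols 3-4 z=6 -> covers; best now A (z=1)
  E: rows 8-10 cols 2-3 -> outside (row miss)
Winner: A at z=1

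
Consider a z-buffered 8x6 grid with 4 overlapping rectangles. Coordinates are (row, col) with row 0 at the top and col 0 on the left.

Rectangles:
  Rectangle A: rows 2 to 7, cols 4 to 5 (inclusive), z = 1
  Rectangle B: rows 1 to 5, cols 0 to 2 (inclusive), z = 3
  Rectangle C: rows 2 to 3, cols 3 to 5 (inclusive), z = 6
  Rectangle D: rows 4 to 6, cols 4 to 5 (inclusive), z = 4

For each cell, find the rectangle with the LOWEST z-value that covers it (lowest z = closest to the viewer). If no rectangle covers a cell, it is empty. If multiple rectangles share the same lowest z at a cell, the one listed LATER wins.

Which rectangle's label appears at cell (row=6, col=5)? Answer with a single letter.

Answer: A

Derivation:
Check cell (6,5):
  A: rows 2-7 cols 4-5 z=1 -> covers; best now A (z=1)
  B: rows 1-5 cols 0-2 -> outside (row miss)
  C: rows 2-3 cols 3-5 -> outside (row miss)
  D: rows 4-6 cols 4-5 z=4 -> covers; best now A (z=1)
Winner: A at z=1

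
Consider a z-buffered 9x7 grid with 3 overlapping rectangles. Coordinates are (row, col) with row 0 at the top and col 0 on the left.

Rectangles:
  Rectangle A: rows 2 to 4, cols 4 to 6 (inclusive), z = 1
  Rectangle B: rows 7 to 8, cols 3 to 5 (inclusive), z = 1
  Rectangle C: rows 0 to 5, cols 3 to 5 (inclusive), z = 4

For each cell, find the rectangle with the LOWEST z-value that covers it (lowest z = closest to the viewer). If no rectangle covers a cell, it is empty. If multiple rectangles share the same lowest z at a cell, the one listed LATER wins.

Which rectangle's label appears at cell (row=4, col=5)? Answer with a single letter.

Check cell (4,5):
  A: rows 2-4 cols 4-6 z=1 -> covers; best now A (z=1)
  B: rows 7-8 cols 3-5 -> outside (row miss)
  C: rows 0-5 cols 3-5 z=4 -> covers; best now A (z=1)
Winner: A at z=1

Answer: A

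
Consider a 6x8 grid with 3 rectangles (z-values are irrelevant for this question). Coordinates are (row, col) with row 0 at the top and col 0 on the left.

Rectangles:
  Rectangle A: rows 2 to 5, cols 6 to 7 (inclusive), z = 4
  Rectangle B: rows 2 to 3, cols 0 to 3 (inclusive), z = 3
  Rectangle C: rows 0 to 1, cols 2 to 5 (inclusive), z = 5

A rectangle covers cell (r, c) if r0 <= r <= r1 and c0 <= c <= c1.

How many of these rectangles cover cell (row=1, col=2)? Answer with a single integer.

Answer: 1

Derivation:
Check cell (1,2):
  A: rows 2-5 cols 6-7 -> outside (row miss)
  B: rows 2-3 cols 0-3 -> outside (row miss)
  C: rows 0-1 cols 2-5 -> covers
Count covering = 1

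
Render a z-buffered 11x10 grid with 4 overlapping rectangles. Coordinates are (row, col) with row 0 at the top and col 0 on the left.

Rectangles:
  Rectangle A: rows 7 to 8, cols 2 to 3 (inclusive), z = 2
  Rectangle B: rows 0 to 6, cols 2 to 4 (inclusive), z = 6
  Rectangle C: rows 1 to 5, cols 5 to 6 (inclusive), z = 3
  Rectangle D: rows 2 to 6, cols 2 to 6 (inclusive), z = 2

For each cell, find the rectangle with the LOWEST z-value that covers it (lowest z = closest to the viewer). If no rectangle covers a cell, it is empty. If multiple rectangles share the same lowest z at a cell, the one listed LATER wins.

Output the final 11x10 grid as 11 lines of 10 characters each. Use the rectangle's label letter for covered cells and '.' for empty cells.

..BBB.....
..BBBCC...
..DDDDD...
..DDDDD...
..DDDDD...
..DDDDD...
..DDDDD...
..AA......
..AA......
..........
..........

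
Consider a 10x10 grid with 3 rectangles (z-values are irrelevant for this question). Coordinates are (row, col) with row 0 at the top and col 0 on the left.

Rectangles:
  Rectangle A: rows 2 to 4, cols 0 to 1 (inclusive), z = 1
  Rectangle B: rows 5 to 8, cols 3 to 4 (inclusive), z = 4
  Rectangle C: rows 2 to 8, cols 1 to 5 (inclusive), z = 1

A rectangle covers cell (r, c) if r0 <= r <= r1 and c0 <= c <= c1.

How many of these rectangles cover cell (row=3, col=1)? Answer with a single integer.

Check cell (3,1):
  A: rows 2-4 cols 0-1 -> covers
  B: rows 5-8 cols 3-4 -> outside (row miss)
  C: rows 2-8 cols 1-5 -> covers
Count covering = 2

Answer: 2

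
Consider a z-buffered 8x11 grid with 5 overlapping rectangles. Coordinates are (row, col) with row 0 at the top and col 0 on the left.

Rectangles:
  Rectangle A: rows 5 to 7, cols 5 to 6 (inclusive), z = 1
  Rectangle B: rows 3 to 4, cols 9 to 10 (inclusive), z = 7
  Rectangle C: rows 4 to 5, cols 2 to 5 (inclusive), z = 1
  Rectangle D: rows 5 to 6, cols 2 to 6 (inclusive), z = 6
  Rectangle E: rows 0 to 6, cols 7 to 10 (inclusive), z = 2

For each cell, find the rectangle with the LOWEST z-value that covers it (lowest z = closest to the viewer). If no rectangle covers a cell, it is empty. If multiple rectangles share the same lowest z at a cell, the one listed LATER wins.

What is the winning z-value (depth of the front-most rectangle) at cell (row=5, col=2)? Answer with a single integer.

Answer: 1

Derivation:
Check cell (5,2):
  A: rows 5-7 cols 5-6 -> outside (col miss)
  B: rows 3-4 cols 9-10 -> outside (row miss)
  C: rows 4-5 cols 2-5 z=1 -> covers; best now C (z=1)
  D: rows 5-6 cols 2-6 z=6 -> covers; best now C (z=1)
  E: rows 0-6 cols 7-10 -> outside (col miss)
Winner: C at z=1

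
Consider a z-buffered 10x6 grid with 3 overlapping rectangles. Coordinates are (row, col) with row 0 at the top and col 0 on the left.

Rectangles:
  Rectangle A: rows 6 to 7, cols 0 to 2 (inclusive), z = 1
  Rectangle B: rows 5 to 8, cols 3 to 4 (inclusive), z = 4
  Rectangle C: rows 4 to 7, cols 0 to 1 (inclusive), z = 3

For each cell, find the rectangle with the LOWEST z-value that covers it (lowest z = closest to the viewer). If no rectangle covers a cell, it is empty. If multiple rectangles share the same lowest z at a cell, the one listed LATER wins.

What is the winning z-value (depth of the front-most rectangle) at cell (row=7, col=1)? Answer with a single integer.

Check cell (7,1):
  A: rows 6-7 cols 0-2 z=1 -> covers; best now A (z=1)
  B: rows 5-8 cols 3-4 -> outside (col miss)
  C: rows 4-7 cols 0-1 z=3 -> covers; best now A (z=1)
Winner: A at z=1

Answer: 1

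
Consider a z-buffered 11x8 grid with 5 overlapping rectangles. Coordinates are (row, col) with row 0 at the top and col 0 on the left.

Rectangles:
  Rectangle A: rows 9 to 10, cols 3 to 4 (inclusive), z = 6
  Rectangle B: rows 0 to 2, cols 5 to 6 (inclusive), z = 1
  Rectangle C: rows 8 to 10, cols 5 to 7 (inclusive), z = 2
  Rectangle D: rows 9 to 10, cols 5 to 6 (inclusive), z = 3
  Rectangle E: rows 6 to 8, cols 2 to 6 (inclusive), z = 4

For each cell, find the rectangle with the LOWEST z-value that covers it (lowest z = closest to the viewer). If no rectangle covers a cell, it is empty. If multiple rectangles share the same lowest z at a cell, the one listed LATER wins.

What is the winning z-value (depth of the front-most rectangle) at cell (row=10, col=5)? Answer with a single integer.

Check cell (10,5):
  A: rows 9-10 cols 3-4 -> outside (col miss)
  B: rows 0-2 cols 5-6 -> outside (row miss)
  C: rows 8-10 cols 5-7 z=2 -> covers; best now C (z=2)
  D: rows 9-10 cols 5-6 z=3 -> covers; best now C (z=2)
  E: rows 6-8 cols 2-6 -> outside (row miss)
Winner: C at z=2

Answer: 2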